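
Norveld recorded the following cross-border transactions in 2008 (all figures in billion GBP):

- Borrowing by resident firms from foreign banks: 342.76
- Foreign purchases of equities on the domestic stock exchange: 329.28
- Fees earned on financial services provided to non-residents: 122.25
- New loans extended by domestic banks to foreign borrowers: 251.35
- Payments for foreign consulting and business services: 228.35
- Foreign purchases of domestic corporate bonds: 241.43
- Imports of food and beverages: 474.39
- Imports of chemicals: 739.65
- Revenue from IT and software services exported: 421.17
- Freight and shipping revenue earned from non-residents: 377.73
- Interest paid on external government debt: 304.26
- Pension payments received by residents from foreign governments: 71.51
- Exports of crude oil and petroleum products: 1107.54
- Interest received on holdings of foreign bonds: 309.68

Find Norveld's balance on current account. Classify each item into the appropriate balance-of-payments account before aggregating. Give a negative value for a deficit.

Goods: -474.39 - 739.65 + 1107.54 = -106.50
Services: 377.73 + 421.17 + 122.25 - 228.35 = 692.80
Primary income: 309.68 - 304.26 = 5.42
Secondary income: 71.51
Current account = (-106.50) + 692.80 + 5.42 + 71.51 = 663.23
(Excluded from the current account — financial account: borrowing by resident firms from foreign banks 342.76, foreign purchases of equities on the domestic stock exchange 329.28, new loans extended by domestic banks to foreign borrowers 251.35, foreign purchases of domestic corporate bonds 241.43.)

663.23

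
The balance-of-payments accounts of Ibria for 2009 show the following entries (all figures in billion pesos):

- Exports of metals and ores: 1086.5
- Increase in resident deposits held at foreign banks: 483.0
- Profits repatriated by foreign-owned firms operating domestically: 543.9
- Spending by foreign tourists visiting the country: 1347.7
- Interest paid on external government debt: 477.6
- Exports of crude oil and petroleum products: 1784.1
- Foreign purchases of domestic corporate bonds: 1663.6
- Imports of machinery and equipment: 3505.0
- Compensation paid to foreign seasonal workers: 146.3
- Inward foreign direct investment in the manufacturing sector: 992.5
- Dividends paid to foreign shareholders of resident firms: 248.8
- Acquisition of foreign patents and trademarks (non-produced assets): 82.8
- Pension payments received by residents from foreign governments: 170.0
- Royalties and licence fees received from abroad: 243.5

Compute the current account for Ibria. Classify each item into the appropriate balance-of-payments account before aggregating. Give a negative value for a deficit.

-289.8

Goods: 1784.1 - 3505.0 + 1086.5 = -634.4
Services: 1347.7 + 243.5 = 1591.2
Primary income: -248.8 - 146.3 - 477.6 - 543.9 = -1416.6
Secondary income: 170.0
Current account = (-634.4) + 1591.2 + (-1416.6) + 170.0 = -289.8
(Excluded from the current account — financial account: increase in resident deposits held at foreign banks 483.0, foreign purchases of domestic corporate bonds 1663.6, inward foreign direct investment in the manufacturing sector 992.5; capital account: acquisition of foreign patents and trademarks (non-produced assets) 82.8.)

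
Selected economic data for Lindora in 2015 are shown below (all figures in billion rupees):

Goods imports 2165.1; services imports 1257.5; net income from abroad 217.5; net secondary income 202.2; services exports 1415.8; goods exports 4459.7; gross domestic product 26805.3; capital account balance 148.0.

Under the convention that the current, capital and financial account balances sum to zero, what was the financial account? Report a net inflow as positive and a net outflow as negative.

Goods balance = 4459.7 - 2165.1 = 2294.6
Services balance = 1415.8 - 1257.5 = 158.3
Trade balance (goods + services) = 2294.6 + 158.3 = 2452.9
Net primary income = 217.5
Net secondary income = 202.2
Current account = 2452.9 + 217.5 + 202.2 = 2872.6
Financial account = -(2872.6 + 148.0) = -3020.6

-3020.6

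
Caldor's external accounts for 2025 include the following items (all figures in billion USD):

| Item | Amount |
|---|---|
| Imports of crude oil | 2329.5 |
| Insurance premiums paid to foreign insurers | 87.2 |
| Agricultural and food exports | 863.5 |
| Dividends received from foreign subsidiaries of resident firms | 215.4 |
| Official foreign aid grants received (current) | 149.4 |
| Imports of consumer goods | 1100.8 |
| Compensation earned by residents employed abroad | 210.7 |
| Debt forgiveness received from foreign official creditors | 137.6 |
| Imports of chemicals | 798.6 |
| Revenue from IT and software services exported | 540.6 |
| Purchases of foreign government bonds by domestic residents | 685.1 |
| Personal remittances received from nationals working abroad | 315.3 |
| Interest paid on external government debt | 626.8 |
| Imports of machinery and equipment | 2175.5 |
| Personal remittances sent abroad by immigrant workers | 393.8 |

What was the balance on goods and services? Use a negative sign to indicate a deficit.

Goods: -1100.8 - 2175.5 + 863.5 - 2329.5 - 798.6 = -5540.9
Services: 540.6 - 87.2 = 453.4
Trade balance = -5540.9 + 453.4 = -5087.5
(Excluded from the trade balance — primary income: dividends received from foreign subsidiaries of resident firms 215.4, compensation earned by residents employed abroad 210.7, interest paid on external government debt 626.8; secondary income: official foreign aid grants received (current) 149.4, personal remittances received from nationals working abroad 315.3, personal remittances sent abroad by immigrant workers 393.8; capital account: debt forgiveness received from foreign official creditors 137.6; financial account: purchases of foreign government bonds by domestic residents 685.1.)

-5087.5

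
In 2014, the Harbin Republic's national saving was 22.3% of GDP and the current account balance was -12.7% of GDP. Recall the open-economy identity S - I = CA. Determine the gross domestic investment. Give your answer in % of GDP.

35.0

I = S - CA = 22.3 - (-12.7) = 35.0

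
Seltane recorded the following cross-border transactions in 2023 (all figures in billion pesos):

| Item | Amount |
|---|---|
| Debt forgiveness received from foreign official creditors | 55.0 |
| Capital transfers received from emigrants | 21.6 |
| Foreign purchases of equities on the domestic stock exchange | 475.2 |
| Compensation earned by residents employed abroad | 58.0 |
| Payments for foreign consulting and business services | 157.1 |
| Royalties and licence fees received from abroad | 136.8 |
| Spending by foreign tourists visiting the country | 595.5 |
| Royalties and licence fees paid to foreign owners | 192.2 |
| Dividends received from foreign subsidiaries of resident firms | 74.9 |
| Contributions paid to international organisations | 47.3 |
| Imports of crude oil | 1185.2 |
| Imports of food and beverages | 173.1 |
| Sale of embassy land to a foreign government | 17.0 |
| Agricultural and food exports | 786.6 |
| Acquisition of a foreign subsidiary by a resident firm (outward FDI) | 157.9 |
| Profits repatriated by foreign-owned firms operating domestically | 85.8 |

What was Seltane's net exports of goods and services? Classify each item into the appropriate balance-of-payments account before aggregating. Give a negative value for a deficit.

Goods: -1185.2 - 173.1 + 786.6 = -571.7
Services: -157.1 + 595.5 + 136.8 - 192.2 = 383.0
Trade balance = -571.7 + 383.0 = -188.7
(Excluded from the trade balance — capital account: debt forgiveness received from foreign official creditors 55.0, capital transfers received from emigrants 21.6, sale of embassy land to a foreign government 17.0; financial account: foreign purchases of equities on the domestic stock exchange 475.2, acquisition of a foreign subsidiary by a resident firm (outward FDI) 157.9; primary income: compensation earned by residents employed abroad 58.0, dividends received from foreign subsidiaries of resident firms 74.9, profits repatriated by foreign-owned firms operating domestically 85.8; secondary income: contributions paid to international organisations 47.3.)

-188.7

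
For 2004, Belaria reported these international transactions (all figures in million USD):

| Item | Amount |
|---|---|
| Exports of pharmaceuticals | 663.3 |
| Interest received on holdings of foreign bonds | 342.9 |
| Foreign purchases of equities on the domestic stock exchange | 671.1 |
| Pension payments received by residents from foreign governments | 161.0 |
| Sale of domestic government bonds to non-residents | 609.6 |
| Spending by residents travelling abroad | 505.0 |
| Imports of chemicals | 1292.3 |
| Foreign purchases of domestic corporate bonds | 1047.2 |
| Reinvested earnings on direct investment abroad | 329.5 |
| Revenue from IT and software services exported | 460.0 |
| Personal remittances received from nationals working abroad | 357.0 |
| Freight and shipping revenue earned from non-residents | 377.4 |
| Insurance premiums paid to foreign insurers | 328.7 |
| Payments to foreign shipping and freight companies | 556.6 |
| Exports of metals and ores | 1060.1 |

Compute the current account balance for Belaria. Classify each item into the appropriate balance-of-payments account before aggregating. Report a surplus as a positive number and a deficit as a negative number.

Goods: 1060.1 - 1292.3 + 663.3 = 431.1
Services: -505.0 - 556.6 + 460.0 + 377.4 - 328.7 = -552.9
Primary income: 329.5 + 342.9 = 672.4
Secondary income: 161.0 + 357.0 = 518.0
Current account = 431.1 + (-552.9) + 672.4 + 518.0 = 1068.6
(Excluded from the current account — financial account: foreign purchases of equities on the domestic stock exchange 671.1, sale of domestic government bonds to non-residents 609.6, foreign purchases of domestic corporate bonds 1047.2.)

1068.6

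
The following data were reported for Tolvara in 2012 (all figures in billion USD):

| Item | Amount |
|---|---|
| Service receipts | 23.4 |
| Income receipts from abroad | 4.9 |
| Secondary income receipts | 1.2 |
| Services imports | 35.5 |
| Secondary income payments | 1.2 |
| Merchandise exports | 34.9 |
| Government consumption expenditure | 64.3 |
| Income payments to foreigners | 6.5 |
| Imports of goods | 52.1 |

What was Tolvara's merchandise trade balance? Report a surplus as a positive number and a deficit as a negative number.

-17.2

Goods balance = 34.9 - 52.1 = -17.2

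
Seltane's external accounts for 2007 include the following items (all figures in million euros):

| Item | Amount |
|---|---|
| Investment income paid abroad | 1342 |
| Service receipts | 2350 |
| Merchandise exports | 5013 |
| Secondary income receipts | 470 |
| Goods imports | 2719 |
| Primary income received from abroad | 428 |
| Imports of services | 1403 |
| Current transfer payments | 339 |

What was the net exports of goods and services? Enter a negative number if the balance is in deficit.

3241

Goods balance = 5013 - 2719 = 2294
Services balance = 2350 - 1403 = 947
Trade balance (goods + services) = 2294 + 947 = 3241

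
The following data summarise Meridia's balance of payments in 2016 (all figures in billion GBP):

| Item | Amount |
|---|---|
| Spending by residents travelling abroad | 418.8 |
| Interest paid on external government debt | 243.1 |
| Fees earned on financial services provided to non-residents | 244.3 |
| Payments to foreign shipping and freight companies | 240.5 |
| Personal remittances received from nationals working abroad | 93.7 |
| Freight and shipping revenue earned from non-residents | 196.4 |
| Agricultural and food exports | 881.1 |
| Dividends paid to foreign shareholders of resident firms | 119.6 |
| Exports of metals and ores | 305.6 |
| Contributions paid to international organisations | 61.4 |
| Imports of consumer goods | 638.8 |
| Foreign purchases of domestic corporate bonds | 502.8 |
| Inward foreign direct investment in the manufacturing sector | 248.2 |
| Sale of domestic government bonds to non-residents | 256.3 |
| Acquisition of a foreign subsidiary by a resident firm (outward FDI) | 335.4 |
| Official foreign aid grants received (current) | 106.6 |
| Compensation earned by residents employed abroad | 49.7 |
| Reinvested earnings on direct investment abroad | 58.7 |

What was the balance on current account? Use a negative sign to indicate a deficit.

213.9

Goods: 881.1 - 638.8 + 305.6 = 547.9
Services: 196.4 + 244.3 - 418.8 - 240.5 = -218.6
Primary income: 58.7 - 243.1 + 49.7 - 119.6 = -254.3
Secondary income: -61.4 + 93.7 + 106.6 = 138.9
Current account = 547.9 + (-218.6) + (-254.3) + 138.9 = 213.9
(Excluded from the current account — financial account: foreign purchases of domestic corporate bonds 502.8, inward foreign direct investment in the manufacturing sector 248.2, sale of domestic government bonds to non-residents 256.3, acquisition of a foreign subsidiary by a resident firm (outward FDI) 335.4.)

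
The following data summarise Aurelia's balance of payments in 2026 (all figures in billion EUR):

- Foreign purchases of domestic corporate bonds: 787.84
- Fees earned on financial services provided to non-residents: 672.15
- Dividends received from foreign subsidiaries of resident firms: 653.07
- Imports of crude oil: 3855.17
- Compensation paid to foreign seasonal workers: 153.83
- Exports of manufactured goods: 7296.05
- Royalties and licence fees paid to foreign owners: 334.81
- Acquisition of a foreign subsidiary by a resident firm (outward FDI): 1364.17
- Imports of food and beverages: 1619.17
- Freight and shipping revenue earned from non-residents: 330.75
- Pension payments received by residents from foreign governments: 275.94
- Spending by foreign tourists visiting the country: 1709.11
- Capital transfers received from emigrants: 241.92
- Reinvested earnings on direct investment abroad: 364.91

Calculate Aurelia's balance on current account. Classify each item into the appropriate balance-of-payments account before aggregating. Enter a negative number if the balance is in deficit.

Goods: -3855.17 + 7296.05 - 1619.17 = 1821.71
Services: 672.15 + 1709.11 + 330.75 - 334.81 = 2377.20
Primary income: 653.07 + 364.91 - 153.83 = 864.15
Secondary income: 275.94
Current account = 1821.71 + 2377.20 + 864.15 + 275.94 = 5339.00
(Excluded from the current account — financial account: foreign purchases of domestic corporate bonds 787.84, acquisition of a foreign subsidiary by a resident firm (outward FDI) 1364.17; capital account: capital transfers received from emigrants 241.92.)

5339.00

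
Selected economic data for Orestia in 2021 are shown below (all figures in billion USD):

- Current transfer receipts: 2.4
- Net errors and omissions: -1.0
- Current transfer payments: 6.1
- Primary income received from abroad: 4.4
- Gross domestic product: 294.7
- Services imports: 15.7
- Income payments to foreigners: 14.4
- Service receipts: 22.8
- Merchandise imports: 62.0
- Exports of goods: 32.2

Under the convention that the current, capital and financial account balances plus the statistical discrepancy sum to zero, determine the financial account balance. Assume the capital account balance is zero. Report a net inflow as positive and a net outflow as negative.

Goods balance = 32.2 - 62.0 = -29.8
Services balance = 22.8 - 15.7 = 7.1
Trade balance (goods + services) = -29.8 + 7.1 = -22.7
Net primary income = 4.4 - 14.4 = -10.0
Net secondary income = 2.4 - 6.1 = -3.7
Current account = -22.7 + (-10.0) + (-3.7) = -36.4
Financial account = -(-36.4 + (-1.0)) = 37.4

37.4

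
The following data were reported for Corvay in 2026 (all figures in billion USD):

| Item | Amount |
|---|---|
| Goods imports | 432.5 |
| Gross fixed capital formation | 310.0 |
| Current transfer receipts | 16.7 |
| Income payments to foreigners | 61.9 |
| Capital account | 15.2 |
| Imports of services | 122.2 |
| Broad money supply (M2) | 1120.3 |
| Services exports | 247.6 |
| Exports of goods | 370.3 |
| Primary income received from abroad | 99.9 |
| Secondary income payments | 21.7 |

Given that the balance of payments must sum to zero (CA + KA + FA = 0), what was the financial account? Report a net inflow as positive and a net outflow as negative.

-111.4

Goods balance = 370.3 - 432.5 = -62.2
Services balance = 247.6 - 122.2 = 125.4
Trade balance (goods + services) = -62.2 + 125.4 = 63.2
Net primary income = 99.9 - 61.9 = 38.0
Net secondary income = 16.7 - 21.7 = -5.0
Current account = 63.2 + 38.0 + (-5.0) = 96.2
Financial account = -(96.2 + 15.2) = -111.4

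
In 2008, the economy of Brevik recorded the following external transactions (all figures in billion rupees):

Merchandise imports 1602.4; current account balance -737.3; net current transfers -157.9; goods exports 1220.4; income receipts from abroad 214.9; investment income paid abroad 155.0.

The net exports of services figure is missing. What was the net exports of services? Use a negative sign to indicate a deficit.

Current account = goods balance + services balance + net primary income + net secondary income
Sum of the known components = -480.0
Net exports of services = CA - (known components) = -737.3 - (-480.0) = -257.3

-257.3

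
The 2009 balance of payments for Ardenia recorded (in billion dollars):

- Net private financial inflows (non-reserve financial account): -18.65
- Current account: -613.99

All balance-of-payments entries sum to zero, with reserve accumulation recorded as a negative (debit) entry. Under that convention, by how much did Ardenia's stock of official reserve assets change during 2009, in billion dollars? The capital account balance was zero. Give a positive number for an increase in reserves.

-632.64

Official reserve transactions balance = -((-613.99) + (-18.65)) = 632.64
An accumulation of reserves is recorded as a debit (negative entry), so the change in the stock of reserves is the negative of that balance.
Change in official reserves = -(632.64) = -632.64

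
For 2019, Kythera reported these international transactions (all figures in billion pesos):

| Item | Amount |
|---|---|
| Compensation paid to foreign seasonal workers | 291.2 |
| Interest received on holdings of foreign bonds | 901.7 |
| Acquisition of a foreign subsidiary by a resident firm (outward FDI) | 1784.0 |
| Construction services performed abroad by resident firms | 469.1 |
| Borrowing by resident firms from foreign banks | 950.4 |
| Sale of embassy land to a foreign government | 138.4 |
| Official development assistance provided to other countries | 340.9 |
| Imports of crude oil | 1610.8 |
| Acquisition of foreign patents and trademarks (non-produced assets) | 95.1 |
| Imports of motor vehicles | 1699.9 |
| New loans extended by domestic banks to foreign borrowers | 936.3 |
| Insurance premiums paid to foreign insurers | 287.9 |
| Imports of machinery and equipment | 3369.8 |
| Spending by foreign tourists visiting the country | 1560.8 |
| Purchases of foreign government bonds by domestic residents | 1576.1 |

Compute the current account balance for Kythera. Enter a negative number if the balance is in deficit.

Goods: -1610.8 - 1699.9 - 3369.8 = -6680.5
Services: 1560.8 - 287.9 + 469.1 = 1742.0
Primary income: 901.7 - 291.2 = 610.5
Secondary income: -340.9
Current account = (-6680.5) + 1742.0 + 610.5 + (-340.9) = -4668.9
(Excluded from the current account — financial account: acquisition of a foreign subsidiary by a resident firm (outward FDI) 1784.0, borrowing by resident firms from foreign banks 950.4, new loans extended by domestic banks to foreign borrowers 936.3, purchases of foreign government bonds by domestic residents 1576.1; capital account: sale of embassy land to a foreign government 138.4, acquisition of foreign patents and trademarks (non-produced assets) 95.1.)

-4668.9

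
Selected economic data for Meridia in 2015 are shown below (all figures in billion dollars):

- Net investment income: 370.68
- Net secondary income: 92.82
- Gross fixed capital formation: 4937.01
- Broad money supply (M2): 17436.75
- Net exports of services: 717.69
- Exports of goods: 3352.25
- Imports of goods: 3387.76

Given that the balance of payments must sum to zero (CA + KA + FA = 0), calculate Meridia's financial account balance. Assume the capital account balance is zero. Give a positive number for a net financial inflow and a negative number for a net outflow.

Goods balance = 3352.25 - 3387.76 = -35.51
Services balance = 717.69
Trade balance (goods + services) = -35.51 + 717.69 = 682.18
Net primary income = 370.68
Net secondary income = 92.82
Current account = 682.18 + 370.68 + 92.82 = 1145.68
Financial account = -(1145.68) = -1145.68

-1145.68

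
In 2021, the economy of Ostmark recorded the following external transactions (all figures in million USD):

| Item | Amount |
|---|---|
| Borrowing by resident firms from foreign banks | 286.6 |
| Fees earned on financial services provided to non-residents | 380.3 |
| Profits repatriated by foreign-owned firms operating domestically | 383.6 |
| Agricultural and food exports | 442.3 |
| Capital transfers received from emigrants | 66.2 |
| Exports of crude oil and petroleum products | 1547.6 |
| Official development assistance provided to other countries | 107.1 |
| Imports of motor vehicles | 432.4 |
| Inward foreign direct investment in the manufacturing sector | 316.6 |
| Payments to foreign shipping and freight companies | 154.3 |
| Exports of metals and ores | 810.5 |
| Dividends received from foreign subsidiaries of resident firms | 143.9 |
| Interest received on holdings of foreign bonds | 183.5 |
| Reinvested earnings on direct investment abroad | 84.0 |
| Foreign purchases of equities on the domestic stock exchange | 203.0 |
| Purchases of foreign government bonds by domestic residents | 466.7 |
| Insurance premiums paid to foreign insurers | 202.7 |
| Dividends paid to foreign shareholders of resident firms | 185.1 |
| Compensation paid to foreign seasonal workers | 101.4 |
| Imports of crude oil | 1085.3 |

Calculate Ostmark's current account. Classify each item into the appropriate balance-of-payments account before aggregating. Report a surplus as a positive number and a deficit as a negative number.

940.2

Goods: -432.4 + 442.3 + 810.5 - 1085.3 + 1547.6 = 1282.7
Services: -154.3 + 380.3 - 202.7 = 23.3
Primary income: -383.6 + 183.5 + 84.0 - 185.1 + 143.9 - 101.4 = -258.7
Secondary income: -107.1
Current account = 1282.7 + 23.3 + (-258.7) + (-107.1) = 940.2
(Excluded from the current account — financial account: borrowing by resident firms from foreign banks 286.6, inward foreign direct investment in the manufacturing sector 316.6, foreign purchases of equities on the domestic stock exchange 203.0, purchases of foreign government bonds by domestic residents 466.7; capital account: capital transfers received from emigrants 66.2.)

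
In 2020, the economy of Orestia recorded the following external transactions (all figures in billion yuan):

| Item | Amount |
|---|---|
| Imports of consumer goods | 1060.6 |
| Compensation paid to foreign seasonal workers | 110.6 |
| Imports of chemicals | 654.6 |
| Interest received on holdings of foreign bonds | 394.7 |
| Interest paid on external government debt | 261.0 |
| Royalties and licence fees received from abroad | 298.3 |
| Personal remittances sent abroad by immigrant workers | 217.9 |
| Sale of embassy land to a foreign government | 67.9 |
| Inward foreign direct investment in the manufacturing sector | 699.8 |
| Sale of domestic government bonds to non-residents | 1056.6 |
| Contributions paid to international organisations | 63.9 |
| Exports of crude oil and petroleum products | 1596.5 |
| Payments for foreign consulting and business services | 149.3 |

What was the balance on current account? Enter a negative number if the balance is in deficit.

-228.4

Goods: -1060.6 - 654.6 + 1596.5 = -118.7
Services: 298.3 - 149.3 = 149.0
Primary income: 394.7 - 261.0 - 110.6 = 23.1
Secondary income: -63.9 - 217.9 = -281.8
Current account = (-118.7) + 149.0 + 23.1 + (-281.8) = -228.4
(Excluded from the current account — capital account: sale of embassy land to a foreign government 67.9; financial account: inward foreign direct investment in the manufacturing sector 699.8, sale of domestic government bonds to non-residents 1056.6.)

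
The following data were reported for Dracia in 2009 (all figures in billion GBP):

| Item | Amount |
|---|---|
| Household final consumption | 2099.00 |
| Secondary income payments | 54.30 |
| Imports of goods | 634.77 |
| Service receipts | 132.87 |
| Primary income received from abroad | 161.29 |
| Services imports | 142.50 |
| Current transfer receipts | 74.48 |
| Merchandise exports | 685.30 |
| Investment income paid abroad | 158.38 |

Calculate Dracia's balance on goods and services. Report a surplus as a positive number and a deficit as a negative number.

40.90

Goods balance = 685.30 - 634.77 = 50.53
Services balance = 132.87 - 142.50 = -9.63
Trade balance (goods + services) = 50.53 + (-9.63) = 40.90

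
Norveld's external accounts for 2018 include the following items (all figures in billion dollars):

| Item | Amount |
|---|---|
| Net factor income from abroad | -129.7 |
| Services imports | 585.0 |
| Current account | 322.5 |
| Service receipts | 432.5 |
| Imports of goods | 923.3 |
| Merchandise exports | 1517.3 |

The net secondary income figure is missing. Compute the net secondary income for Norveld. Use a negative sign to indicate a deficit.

Current account = goods balance + services balance + net primary income + net secondary income
Sum of the known components = 311.8
Net secondary income = CA - (known components) = 322.5 - 311.8 = 10.7

10.7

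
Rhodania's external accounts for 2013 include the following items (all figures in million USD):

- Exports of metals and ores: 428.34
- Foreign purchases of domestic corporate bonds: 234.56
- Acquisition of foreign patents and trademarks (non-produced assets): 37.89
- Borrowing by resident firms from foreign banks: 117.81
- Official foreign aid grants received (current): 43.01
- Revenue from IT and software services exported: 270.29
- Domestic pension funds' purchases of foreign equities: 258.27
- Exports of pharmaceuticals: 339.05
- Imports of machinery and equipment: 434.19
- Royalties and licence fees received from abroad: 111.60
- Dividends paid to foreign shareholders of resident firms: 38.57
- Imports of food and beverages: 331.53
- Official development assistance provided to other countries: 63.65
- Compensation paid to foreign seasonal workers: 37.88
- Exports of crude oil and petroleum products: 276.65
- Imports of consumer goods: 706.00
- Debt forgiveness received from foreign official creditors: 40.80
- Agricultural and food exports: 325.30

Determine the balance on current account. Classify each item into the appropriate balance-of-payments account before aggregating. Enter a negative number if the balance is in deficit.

182.42

Goods: 339.05 + 428.34 - 331.53 - 706.00 + 276.65 + 325.30 - 434.19 = -102.38
Services: 111.60 + 270.29 = 381.89
Primary income: -37.88 - 38.57 = -76.45
Secondary income: 43.01 - 63.65 = -20.64
Current account = (-102.38) + 381.89 + (-76.45) + (-20.64) = 182.42
(Excluded from the current account — financial account: foreign purchases of domestic corporate bonds 234.56, borrowing by resident firms from foreign banks 117.81, domestic pension funds' purchases of foreign equities 258.27; capital account: acquisition of foreign patents and trademarks (non-produced assets) 37.89, debt forgiveness received from foreign official creditors 40.80.)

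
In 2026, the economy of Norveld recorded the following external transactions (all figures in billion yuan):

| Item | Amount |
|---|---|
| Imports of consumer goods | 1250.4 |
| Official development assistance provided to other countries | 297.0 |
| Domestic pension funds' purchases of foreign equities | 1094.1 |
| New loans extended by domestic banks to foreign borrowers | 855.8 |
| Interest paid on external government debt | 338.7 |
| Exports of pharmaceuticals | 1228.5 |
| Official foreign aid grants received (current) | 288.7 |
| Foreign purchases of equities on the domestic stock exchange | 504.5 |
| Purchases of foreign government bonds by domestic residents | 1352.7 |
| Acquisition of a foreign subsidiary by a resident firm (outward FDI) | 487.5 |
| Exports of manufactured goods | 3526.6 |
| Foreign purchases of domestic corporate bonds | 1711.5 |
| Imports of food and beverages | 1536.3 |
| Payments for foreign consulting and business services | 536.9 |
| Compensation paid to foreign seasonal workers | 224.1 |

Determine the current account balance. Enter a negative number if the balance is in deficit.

860.4

Goods: 1228.5 - 1250.4 + 3526.6 - 1536.3 = 1968.4
Services: -536.9
Primary income: -224.1 - 338.7 = -562.8
Secondary income: -297.0 + 288.7 = -8.3
Current account = 1968.4 + (-536.9) + (-562.8) + (-8.3) = 860.4
(Excluded from the current account — financial account: domestic pension funds' purchases of foreign equities 1094.1, new loans extended by domestic banks to foreign borrowers 855.8, foreign purchases of equities on the domestic stock exchange 504.5, purchases of foreign government bonds by domestic residents 1352.7, acquisition of a foreign subsidiary by a resident firm (outward FDI) 487.5, foreign purchases of domestic corporate bonds 1711.5.)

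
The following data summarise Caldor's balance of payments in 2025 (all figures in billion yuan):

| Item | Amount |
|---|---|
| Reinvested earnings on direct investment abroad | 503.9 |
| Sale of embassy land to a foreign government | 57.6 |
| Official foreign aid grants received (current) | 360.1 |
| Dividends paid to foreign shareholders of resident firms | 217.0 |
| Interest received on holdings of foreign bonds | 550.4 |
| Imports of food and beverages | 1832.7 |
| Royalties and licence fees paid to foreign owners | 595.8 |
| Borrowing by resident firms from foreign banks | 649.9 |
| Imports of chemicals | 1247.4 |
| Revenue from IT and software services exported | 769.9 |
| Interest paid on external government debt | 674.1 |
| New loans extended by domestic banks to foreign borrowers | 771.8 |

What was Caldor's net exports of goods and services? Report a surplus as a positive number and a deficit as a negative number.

-2906.0

Goods: -1832.7 - 1247.4 = -3080.1
Services: 769.9 - 595.8 = 174.1
Trade balance = -3080.1 + 174.1 = -2906.0
(Excluded from the trade balance — primary income: reinvested earnings on direct investment abroad 503.9, dividends paid to foreign shareholders of resident firms 217.0, interest received on holdings of foreign bonds 550.4, interest paid on external government debt 674.1; capital account: sale of embassy land to a foreign government 57.6; secondary income: official foreign aid grants received (current) 360.1; financial account: borrowing by resident firms from foreign banks 649.9, new loans extended by domestic banks to foreign borrowers 771.8.)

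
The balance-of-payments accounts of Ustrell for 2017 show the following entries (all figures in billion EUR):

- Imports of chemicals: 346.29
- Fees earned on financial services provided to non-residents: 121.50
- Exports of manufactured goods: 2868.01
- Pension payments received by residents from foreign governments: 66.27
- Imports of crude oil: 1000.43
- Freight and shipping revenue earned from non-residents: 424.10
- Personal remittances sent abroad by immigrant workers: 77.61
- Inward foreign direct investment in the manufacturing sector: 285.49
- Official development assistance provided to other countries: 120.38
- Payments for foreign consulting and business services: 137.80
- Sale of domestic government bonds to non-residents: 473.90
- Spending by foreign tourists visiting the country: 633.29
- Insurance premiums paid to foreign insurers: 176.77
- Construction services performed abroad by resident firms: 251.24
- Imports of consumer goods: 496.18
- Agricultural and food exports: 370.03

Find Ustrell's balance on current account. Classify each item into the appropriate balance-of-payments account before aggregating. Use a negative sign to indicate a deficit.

Goods: -1000.43 + 2868.01 + 370.03 - 346.29 - 496.18 = 1395.14
Services: 424.10 - 137.80 + 633.29 + 121.50 - 176.77 + 251.24 = 1115.56
Secondary income: 66.27 - 120.38 - 77.61 = -131.72
Current account = 1395.14 + 1115.56 + (-131.72) = 2378.98
(Excluded from the current account — financial account: inward foreign direct investment in the manufacturing sector 285.49, sale of domestic government bonds to non-residents 473.90.)

2378.98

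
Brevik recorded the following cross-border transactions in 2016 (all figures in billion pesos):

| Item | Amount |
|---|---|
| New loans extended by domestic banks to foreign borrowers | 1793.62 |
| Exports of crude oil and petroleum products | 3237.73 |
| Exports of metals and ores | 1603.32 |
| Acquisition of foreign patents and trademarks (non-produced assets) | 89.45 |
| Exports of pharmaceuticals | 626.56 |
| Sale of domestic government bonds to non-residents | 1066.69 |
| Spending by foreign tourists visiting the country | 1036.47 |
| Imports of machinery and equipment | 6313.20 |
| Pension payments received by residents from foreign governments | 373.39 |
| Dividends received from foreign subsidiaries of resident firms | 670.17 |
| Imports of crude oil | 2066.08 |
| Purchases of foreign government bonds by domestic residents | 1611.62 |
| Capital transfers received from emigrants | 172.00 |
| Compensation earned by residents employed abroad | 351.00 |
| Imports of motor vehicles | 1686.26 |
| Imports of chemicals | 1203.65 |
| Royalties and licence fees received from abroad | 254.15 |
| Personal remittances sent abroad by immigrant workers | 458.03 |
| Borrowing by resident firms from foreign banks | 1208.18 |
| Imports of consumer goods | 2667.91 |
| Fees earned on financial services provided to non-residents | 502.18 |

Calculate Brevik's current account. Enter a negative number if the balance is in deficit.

Goods: -2066.08 - 6313.20 - 1686.26 - 2667.91 + 3237.73 + 626.56 + 1603.32 - 1203.65 = -8469.49
Services: 254.15 + 1036.47 + 502.18 = 1792.80
Primary income: 351.00 + 670.17 = 1021.17
Secondary income: 373.39 - 458.03 = -84.64
Current account = (-8469.49) + 1792.80 + 1021.17 + (-84.64) = -5740.16
(Excluded from the current account — financial account: new loans extended by domestic banks to foreign borrowers 1793.62, sale of domestic government bonds to non-residents 1066.69, purchases of foreign government bonds by domestic residents 1611.62, borrowing by resident firms from foreign banks 1208.18; capital account: acquisition of foreign patents and trademarks (non-produced assets) 89.45, capital transfers received from emigrants 172.00.)

-5740.16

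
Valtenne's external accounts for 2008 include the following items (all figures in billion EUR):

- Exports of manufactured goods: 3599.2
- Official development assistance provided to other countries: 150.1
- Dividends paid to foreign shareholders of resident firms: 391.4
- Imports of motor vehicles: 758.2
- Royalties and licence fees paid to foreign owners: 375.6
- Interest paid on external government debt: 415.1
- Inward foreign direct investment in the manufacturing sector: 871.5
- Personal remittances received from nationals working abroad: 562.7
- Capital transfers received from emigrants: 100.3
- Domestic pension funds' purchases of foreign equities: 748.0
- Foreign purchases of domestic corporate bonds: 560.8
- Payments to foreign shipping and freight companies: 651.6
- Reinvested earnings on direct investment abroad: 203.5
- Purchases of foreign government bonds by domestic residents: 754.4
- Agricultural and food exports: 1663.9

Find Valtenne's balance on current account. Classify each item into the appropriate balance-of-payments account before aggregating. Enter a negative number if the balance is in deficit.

Goods: 3599.2 - 758.2 + 1663.9 = 4504.9
Services: -375.6 - 651.6 = -1027.2
Primary income: -415.1 - 391.4 + 203.5 = -603.0
Secondary income: -150.1 + 562.7 = 412.6
Current account = 4504.9 + (-1027.2) + (-603.0) + 412.6 = 3287.3
(Excluded from the current account — financial account: inward foreign direct investment in the manufacturing sector 871.5, domestic pension funds' purchases of foreign equities 748.0, foreign purchases of domestic corporate bonds 560.8, purchases of foreign government bonds by domestic residents 754.4; capital account: capital transfers received from emigrants 100.3.)

3287.3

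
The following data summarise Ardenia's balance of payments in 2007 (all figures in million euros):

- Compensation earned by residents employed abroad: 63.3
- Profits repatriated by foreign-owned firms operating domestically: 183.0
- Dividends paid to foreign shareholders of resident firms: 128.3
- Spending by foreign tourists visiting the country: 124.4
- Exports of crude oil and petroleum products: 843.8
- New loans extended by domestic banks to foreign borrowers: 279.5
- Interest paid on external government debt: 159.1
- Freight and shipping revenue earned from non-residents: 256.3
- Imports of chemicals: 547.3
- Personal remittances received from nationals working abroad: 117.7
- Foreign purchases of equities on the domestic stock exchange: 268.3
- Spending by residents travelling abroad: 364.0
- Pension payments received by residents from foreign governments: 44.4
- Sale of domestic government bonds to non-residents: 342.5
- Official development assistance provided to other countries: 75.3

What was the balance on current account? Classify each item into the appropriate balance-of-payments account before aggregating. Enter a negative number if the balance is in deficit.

Goods: 843.8 - 547.3 = 296.5
Services: -364.0 + 256.3 + 124.4 = 16.7
Primary income: -159.1 - 183.0 + 63.3 - 128.3 = -407.1
Secondary income: 44.4 + 117.7 - 75.3 = 86.8
Current account = 296.5 + 16.7 + (-407.1) + 86.8 = -7.1
(Excluded from the current account — financial account: new loans extended by domestic banks to foreign borrowers 279.5, foreign purchases of equities on the domestic stock exchange 268.3, sale of domestic government bonds to non-residents 342.5.)

-7.1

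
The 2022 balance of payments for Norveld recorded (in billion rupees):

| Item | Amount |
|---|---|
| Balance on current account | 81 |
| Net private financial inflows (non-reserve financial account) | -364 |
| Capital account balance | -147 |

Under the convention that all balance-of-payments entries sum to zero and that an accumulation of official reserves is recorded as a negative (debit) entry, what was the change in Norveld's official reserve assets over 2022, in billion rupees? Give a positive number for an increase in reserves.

Official reserve transactions balance = -(81 + (-147) + (-364)) = 430
An accumulation of reserves is recorded as a debit (negative entry), so the change in the stock of reserves is the negative of that balance.
Change in official reserves = -(430) = -430

-430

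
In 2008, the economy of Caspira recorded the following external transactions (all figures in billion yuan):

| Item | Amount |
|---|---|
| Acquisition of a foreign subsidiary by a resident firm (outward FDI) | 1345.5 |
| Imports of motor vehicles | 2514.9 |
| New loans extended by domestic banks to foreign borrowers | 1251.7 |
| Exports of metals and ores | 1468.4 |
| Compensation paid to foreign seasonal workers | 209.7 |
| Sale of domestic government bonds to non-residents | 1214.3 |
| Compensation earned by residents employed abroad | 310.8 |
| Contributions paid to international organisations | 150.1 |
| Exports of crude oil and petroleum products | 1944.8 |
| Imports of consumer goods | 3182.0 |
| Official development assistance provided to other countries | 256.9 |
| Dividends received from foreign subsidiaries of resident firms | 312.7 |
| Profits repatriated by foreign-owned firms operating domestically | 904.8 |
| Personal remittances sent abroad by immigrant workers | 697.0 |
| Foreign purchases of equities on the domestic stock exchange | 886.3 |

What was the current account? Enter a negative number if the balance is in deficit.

-3878.7

Goods: 1468.4 - 2514.9 - 3182.0 + 1944.8 = -2283.7
Primary income: -209.7 + 310.8 + 312.7 - 904.8 = -491.0
Secondary income: -697.0 - 256.9 - 150.1 = -1104.0
Current account = (-2283.7) + (-491.0) + (-1104.0) = -3878.7
(Excluded from the current account — financial account: acquisition of a foreign subsidiary by a resident firm (outward FDI) 1345.5, new loans extended by domestic banks to foreign borrowers 1251.7, sale of domestic government bonds to non-residents 1214.3, foreign purchases of equities on the domestic stock exchange 886.3.)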